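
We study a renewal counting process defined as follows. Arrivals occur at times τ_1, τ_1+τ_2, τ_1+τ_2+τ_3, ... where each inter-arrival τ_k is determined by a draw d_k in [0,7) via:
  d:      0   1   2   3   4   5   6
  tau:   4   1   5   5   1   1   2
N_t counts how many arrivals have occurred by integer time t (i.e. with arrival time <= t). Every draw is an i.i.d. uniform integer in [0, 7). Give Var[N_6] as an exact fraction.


14520660986/13841287201

Inter-arrival values over d=0..6: [4, 1, 5, 5, 1, 1, 2]
Each d has probability 1/7, so the pmf of τ is: f(1) = 3/7, f(2) = 1/7, f(4) = 1/7, f(5) = 2/7
Let p_n(j) = P(N_n = j), with p_0 = [1]. Condition on τ_1: p_n(0) = P(τ > n), and for j >= 1, p_n(j) = Σ_{k<=n} f(k)·p_{n−k}(j−1)
p_1 = [4/7, 3/7]  (j = 0..1)
p_2 = [3/7, 19/49, 9/49]  (j = 0..2)
p_3 = [3/7, 13/49, 78/343, 27/343]  (j = 0..3)
p_4 = [2/7, 19/49, 58/343, 297/2401, 81/2401]  (j = 0..4)
p_5 = [0, 27/49, 13/49, 36/343, 1080/16807, 243/16807]  (j = 0..5)
p_6 = [0, 13/49, 23/49, 394/2401, 1053/16807, 3807/117649, 729/117649]  (j = 0..6)
E[N_6] = Σ j·p_6(j) = 252470/117649;  E[N_6²] = Σ j²·p_6(j) = 665214/117649
Var[N_6] = 665214/117649 − (252470/117649)² = 14520660986/13841287201


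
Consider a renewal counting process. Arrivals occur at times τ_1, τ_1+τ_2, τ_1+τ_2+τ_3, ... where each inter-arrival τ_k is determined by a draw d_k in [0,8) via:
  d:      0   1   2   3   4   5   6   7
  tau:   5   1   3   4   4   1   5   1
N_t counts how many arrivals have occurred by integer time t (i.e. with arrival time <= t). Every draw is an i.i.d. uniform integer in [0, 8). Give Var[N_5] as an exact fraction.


624444903/1073741824

Inter-arrival values over d=0..7: [5, 1, 3, 4, 4, 1, 5, 1]
Each d has probability 1/8, so the pmf of τ is: f(1) = 3/8, f(3) = 1/8, f(4) = 1/4, f(5) = 1/4
Let p_n(j) = P(N_n = j), with p_0 = [1]. Condition on τ_1: p_n(0) = P(τ > n), and for j >= 1, p_n(j) = Σ_{k<=n} f(k)·p_{n−k}(j−1)
p_1 = [5/8, 3/8]  (j = 0..1)
p_2 = [5/8, 15/64, 9/64]  (j = 0..2)
p_3 = [1/2, 23/64, 45/512, 27/512]  (j = 0..3)
p_4 = [1/4, 33/64, 93/512, 135/4096, 81/4096]  (j = 0..4)
p_5 = [0, 37/64, 81/256, 351/4096, 405/32768, 243/32768]  (j = 0..5)
E[N_5] = Σ j·p_5(j) = 50939/32768;  E[N_5²] = Σ j²·p_5(j) = 98243/32768
Var[N_5] = 98243/32768 − (50939/32768)² = 624444903/1073741824


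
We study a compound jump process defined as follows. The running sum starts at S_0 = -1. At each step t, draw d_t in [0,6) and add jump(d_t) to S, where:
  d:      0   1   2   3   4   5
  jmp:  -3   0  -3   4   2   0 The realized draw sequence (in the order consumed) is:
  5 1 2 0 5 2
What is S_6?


-10

t=0: S=-1, d=5, jump=0, S_1=-1
t=1: S=-1, d=1, jump=0, S_2=-1
t=2: S=-1, d=2, jump=-3, S_3=-4
t=3: S=-4, d=0, jump=-3, S_4=-7
t=4: S=-7, d=5, jump=0, S_5=-7
t=5: S=-7, d=2, jump=-3, S_6=-10


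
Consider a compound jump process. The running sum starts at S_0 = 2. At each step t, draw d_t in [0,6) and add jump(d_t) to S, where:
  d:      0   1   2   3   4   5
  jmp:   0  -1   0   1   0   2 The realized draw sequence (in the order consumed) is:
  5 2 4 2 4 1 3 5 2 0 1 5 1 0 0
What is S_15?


t=0: S=2, d=5, jump=2, S_1=4
t=1: S=4, d=2, jump=0, S_2=4
t=2: S=4, d=4, jump=0, S_3=4
t=3: S=4, d=2, jump=0, S_4=4
t=4: S=4, d=4, jump=0, S_5=4
t=5: S=4, d=1, jump=-1, S_6=3
t=6: S=3, d=3, jump=1, S_7=4
t=7: S=4, d=5, jump=2, S_8=6
t=8: S=6, d=2, jump=0, S_9=6
t=9: S=6, d=0, jump=0, S_10=6
t=10: S=6, d=1, jump=-1, S_11=5
t=11: S=5, d=5, jump=2, S_12=7
t=12: S=7, d=1, jump=-1, S_13=6
t=13: S=6, d=0, jump=0, S_14=6
t=14: S=6, d=0, jump=0, S_15=6

6


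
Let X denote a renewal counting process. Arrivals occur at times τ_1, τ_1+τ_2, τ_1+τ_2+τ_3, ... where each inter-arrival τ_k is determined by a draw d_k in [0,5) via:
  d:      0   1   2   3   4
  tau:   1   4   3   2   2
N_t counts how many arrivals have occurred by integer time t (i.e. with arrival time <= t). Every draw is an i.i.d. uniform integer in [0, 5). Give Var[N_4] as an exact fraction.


143904/390625

Inter-arrival values over d=0..4: [1, 4, 3, 2, 2]
Each d has probability 1/5, so the pmf of τ is: f(1) = 1/5, f(2) = 2/5, f(3) = 1/5, f(4) = 1/5
Let p_n(j) = P(N_n = j), with p_0 = [1]. Condition on τ_1: p_n(0) = P(τ > n), and for j >= 1, p_n(j) = Σ_{k<=n} f(k)·p_{n−k}(j−1)
p_1 = [4/5, 1/5]  (j = 0..1)
p_2 = [2/5, 14/25, 1/25]  (j = 0..2)
p_3 = [1/5, 3/5, 24/125, 1/125]  (j = 0..3)
p_4 = [0, 14/25, 48/125, 34/625, 1/625]  (j = 0..4)
E[N_4] = Σ j·p_4(j) = 936/625;  E[N_4²] = Σ j²·p_4(j) = 1632/625
Var[N_4] = 1632/625 − (936/625)² = 143904/390625


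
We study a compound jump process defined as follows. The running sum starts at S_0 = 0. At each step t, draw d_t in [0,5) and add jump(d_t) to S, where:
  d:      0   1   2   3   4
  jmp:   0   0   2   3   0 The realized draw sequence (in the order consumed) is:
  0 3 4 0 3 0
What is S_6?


6

t=0: S=0, d=0, jump=0, S_1=0
t=1: S=0, d=3, jump=3, S_2=3
t=2: S=3, d=4, jump=0, S_3=3
t=3: S=3, d=0, jump=0, S_4=3
t=4: S=3, d=3, jump=3, S_5=6
t=5: S=6, d=0, jump=0, S_6=6


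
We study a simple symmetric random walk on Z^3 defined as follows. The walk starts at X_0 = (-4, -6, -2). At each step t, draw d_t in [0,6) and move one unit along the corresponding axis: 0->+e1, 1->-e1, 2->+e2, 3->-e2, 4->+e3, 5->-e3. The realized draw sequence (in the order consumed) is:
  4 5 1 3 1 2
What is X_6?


t=0: X=(-4, -6, -2), d=4 → +e3, X_1=(-4, -6, -1)
t=1: X=(-4, -6, -1), d=5 → -e3, X_2=(-4, -6, -2)
t=2: X=(-4, -6, -2), d=1 → -e1, X_3=(-5, -6, -2)
t=3: X=(-5, -6, -2), d=3 → -e2, X_4=(-5, -7, -2)
t=4: X=(-5, -7, -2), d=1 → -e1, X_5=(-6, -7, -2)
t=5: X=(-6, -7, -2), d=2 → +e2, X_6=(-6, -6, -2)

(-6, -6, -2)


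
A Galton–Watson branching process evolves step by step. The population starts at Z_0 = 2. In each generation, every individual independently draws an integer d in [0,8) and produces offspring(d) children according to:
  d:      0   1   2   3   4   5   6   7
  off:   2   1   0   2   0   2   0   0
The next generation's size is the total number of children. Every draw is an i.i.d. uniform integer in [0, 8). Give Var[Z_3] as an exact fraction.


455455/131072

Outcome values over d=0..7: [2, 1, 0, 2, 0, 2, 0, 0]
Σy = 7, Σy² = 13, M = 8
μ = 7/8 = 7/8,  σ² = 13/8 − (7/8)² = 55/64
V_0 = 0, E_0 = 2
V_1 = 55/64·E_0 + (7/8)²·V_0 = 55/32;  E_1 = 7/4
V_2 = 55/64·E_1 + (7/8)²·V_1 = 5775/2048;  E_2 = 49/32
V_3 = 55/64·E_2 + (7/8)²·V_2 = 455455/131072;  E_3 = 343/256


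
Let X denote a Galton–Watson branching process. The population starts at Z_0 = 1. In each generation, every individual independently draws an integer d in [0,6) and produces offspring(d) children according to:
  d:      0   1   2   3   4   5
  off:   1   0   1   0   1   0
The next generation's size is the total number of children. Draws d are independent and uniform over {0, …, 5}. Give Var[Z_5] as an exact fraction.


Outcome values over d=0..5: [1, 0, 1, 0, 1, 0]
Σy = 3, Σy² = 3, M = 6
μ = 3/6 = 1/2,  σ² = 3/6 − (1/2)² = 1/4
V_0 = 0, E_0 = 1
V_1 = 1/4·E_0 + (1/2)²·V_0 = 1/4;  E_1 = 1/2
V_2 = 1/4·E_1 + (1/2)²·V_1 = 3/16;  E_2 = 1/4
V_3 = 1/4·E_2 + (1/2)²·V_2 = 7/64;  E_3 = 1/8
V_4 = 1/4·E_3 + (1/2)²·V_3 = 15/256;  E_4 = 1/16
V_5 = 1/4·E_4 + (1/2)²·V_4 = 31/1024;  E_5 = 1/32

31/1024


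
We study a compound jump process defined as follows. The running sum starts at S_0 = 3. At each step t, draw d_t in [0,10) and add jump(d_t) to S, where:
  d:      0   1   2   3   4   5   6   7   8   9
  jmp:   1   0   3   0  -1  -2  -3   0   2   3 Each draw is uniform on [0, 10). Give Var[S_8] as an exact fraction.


Outcome values over d=0..9: [1, 0, 3, 0, -1, -2, -3, 0, 2, 3]
Σy = 3, Σy² = 37, M = 10
μ = 3/10 = 3/10,  σ² = 37/10 − (3/10)² = 361/100
Independent increments: Var[S_8] = 8·σ² = 8·(361/100) = 722/25

722/25


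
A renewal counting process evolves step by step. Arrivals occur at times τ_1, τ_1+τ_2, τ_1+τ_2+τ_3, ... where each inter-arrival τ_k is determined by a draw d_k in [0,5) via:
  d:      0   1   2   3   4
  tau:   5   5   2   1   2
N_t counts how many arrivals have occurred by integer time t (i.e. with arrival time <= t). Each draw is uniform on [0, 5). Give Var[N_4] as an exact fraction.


365504/390625

Inter-arrival values over d=0..4: [5, 5, 2, 1, 2]
Each d has probability 1/5, so the pmf of τ is: f(1) = 1/5, f(2) = 2/5, f(5) = 2/5
Let p_n(j) = P(N_n = j), with p_0 = [1]. Condition on τ_1: p_n(0) = P(τ > n), and for j >= 1, p_n(j) = Σ_{k<=n} f(k)·p_{n−k}(j−1)
p_1 = [4/5, 1/5]  (j = 0..1)
p_2 = [2/5, 14/25, 1/25]  (j = 0..2)
p_3 = [2/5, 2/5, 24/125, 1/125]  (j = 0..3)
p_4 = [2/5, 6/25, 38/125, 34/625, 1/625]  (j = 0..4)
E[N_4] = Σ j·p_4(j) = 636/625;  E[N_4²] = Σ j²·p_4(j) = 1232/625
Var[N_4] = 1232/625 − (636/625)² = 365504/390625


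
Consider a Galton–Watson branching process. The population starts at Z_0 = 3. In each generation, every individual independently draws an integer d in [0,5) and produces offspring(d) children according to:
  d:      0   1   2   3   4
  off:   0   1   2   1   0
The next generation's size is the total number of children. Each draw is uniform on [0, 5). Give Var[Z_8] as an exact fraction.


223702843392/152587890625

Outcome values over d=0..4: [0, 1, 2, 1, 0]
Σy = 4, Σy² = 6, M = 5
μ = 4/5 = 4/5,  σ² = 6/5 − (4/5)² = 14/25
V_0 = 0, E_0 = 3
V_1 = 14/25·E_0 + (4/5)²·V_0 = 42/25;  E_1 = 12/5
V_2 = 14/25·E_1 + (4/5)²·V_1 = 1512/625;  E_2 = 48/25
V_3 = 14/25·E_2 + (4/5)²·V_2 = 40992/15625;  E_3 = 192/125
V_4 = 14/25·E_3 + (4/5)²·V_3 = 991872/390625;  E_4 = 768/625
V_5 = 14/25·E_4 + (4/5)²·V_4 = 22589952/9765625;  E_5 = 3072/3125
V_6 = 14/25·E_5 + (4/5)²·V_5 = 495839232/244140625;  E_6 = 12288/15625
V_7 = 14/25·E_6 + (4/5)²·V_6 = 10621427712/6103515625;  E_7 = 49152/78125
V_8 = 14/25·E_7 + (4/5)²·V_7 = 223702843392/152587890625;  E_8 = 196608/390625


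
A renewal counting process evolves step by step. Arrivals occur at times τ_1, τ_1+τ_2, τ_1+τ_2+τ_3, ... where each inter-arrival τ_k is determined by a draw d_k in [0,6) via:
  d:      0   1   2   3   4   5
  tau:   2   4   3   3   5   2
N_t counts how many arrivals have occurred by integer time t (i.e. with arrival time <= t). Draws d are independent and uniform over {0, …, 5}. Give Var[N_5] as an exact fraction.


2/9

Inter-arrival values over d=0..5: [2, 4, 3, 3, 5, 2]
Each d has probability 1/6, so the pmf of τ is: f(2) = 1/3, f(3) = 1/3, f(4) = 1/6, f(5) = 1/6
Let p_n(j) = P(N_n = j), with p_0 = [1]. Condition on τ_1: p_n(0) = P(τ > n), and for j >= 1, p_n(j) = Σ_{k<=n} f(k)·p_{n−k}(j−1)
p_1 = [1]  (j = 0)
p_2 = [2/3, 1/3]  (j = 0..1)
p_3 = [1/3, 2/3]  (j = 0..1)
p_4 = [1/6, 13/18, 1/9]  (j = 0..2)
p_5 = [0, 2/3, 1/3]  (j = 0..2)
E[N_5] = Σ j·p_5(j) = 4/3;  E[N_5²] = Σ j²·p_5(j) = 2
Var[N_5] = 2 − (4/3)² = 2/9


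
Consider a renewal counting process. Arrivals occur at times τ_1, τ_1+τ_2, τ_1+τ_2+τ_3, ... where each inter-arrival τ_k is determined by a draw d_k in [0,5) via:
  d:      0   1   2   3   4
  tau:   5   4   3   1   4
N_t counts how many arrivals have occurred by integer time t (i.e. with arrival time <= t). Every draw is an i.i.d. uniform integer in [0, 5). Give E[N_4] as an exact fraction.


Inter-arrival values over d=0..4: [5, 4, 3, 1, 4]
Each d has probability 1/5, so the pmf of τ is: f(1) = 1/5, f(3) = 1/5, f(4) = 2/5, f(5) = 1/5
Renewal equation for m(n) = E[N_n]: condition on τ_1 = k (if k <= n, one arrival plus a fresh copy on the remaining n−k steps): m(n) = F(n) + Σ_{k<=n} f(k)·m(n−k), where F(n) = P(τ <= n) and m(0) = 0
m(1) = F(1) = 1/5
m(2) = F(2) + f(1)·m(1) = 1/5 + 1/5·1/5 = 6/25
m(3) = F(3) + f(1)·m(2) = 2/5 + 1/5·6/25 = 56/125
m(4) = F(4) + f(1)·m(3) + f(3)·m(1) = 4/5 + 1/5·56/125 + 1/5·1/5 = 581/625
E[N_4] = m(4) = 581/625

581/625


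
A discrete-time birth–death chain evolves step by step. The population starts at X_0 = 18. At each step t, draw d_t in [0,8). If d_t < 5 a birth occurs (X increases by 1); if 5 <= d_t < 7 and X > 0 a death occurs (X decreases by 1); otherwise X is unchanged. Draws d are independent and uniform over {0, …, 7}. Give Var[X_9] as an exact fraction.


423/64

X can drop by at most 1 per step and X_0 = 18 > T = 9, so X_t >= 18 − t >= 9 > 0 for every t <= 9: the floor at 0 (the 'and X > 0' condition) never binds. Hence X_9 = X_0 + Σ_{t<9} Y_t with i.i.d. increments Y_t = y(d_t) ∈ {+1, −1, 0}.
Outcome values over d=0..7: [1, 1, 1, 1, 1, -1, -1, 0]
Σy = 3, Σy² = 7, M = 8
μ = 3/8 = 3/8,  σ² = 7/8 − (3/8)² = 47/64
Independent increments: Var[X_9] = 9·σ² = 9·(47/64) = 423/64


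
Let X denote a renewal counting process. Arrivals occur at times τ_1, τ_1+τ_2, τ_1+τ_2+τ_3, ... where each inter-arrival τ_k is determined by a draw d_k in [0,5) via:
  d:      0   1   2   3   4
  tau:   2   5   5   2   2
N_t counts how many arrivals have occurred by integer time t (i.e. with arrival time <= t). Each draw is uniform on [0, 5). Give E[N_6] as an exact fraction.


Inter-arrival values over d=0..4: [2, 5, 5, 2, 2]
Each d has probability 1/5, so the pmf of τ is: f(2) = 3/5, f(5) = 2/5
Renewal equation for m(n) = E[N_n]: condition on τ_1 = k (if k <= n, one arrival plus a fresh copy on the remaining n−k steps): m(n) = F(n) + Σ_{k<=n} f(k)·m(n−k), where F(n) = P(τ <= n) and m(0) = 0
m(1) = F(1) = 0
m(2) = F(2) = 3/5
m(3) = F(3) = 3/5
m(4) = F(4) + f(2)·m(2) = 3/5 + 3/5·3/5 = 24/25
m(5) = F(5) + f(2)·m(3) = 1 + 3/5·3/5 = 34/25
m(6) = F(6) + f(2)·m(4) = 1 + 3/5·24/25 = 197/125
E[N_6] = m(6) = 197/125

197/125


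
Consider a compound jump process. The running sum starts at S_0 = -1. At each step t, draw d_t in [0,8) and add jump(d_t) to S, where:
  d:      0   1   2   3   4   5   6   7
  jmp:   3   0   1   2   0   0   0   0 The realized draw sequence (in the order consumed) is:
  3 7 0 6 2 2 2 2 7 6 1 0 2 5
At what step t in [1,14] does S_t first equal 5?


t=0: S=-1, d=3, jump=2, S_1=1
t=1: S=1, d=7, jump=0, S_2=1
t=2: S=1, d=0, jump=3, S_3=4
t=3: S=4, d=6, jump=0, S_4=4
t=4: S=4, d=2, jump=1, S_5=5
t=5: S=5, d=2, jump=1, S_6=6
t=6: S=6, d=2, jump=1, S_7=7
t=7: S=7, d=2, jump=1, S_8=8
t=8: S=8, d=7, jump=0, S_9=8
t=9: S=8, d=6, jump=0, S_10=8
t=10: S=8, d=1, jump=0, S_11=8
t=11: S=8, d=0, jump=3, S_12=11
t=12: S=11, d=2, jump=1, S_13=12
t=13: S=12, d=5, jump=0, S_14=12

5


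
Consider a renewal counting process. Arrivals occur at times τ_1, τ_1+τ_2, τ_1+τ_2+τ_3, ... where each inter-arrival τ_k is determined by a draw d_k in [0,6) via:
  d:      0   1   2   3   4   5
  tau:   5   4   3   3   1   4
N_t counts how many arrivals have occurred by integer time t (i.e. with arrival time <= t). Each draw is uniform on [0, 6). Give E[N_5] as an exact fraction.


Inter-arrival values over d=0..5: [5, 4, 3, 3, 1, 4]
Each d has probability 1/6, so the pmf of τ is: f(1) = 1/6, f(3) = 1/3, f(4) = 1/3, f(5) = 1/6
Renewal equation for m(n) = E[N_n]: condition on τ_1 = k (if k <= n, one arrival plus a fresh copy on the remaining n−k steps): m(n) = F(n) + Σ_{k<=n} f(k)·m(n−k), where F(n) = P(τ <= n) and m(0) = 0
m(1) = F(1) = 1/6
m(2) = F(2) + f(1)·m(1) = 1/6 + 1/6·1/6 = 7/36
m(3) = F(3) + f(1)·m(2) = 1/2 + 1/6·7/36 = 115/216
m(4) = F(4) + f(1)·m(3) + f(3)·m(1) = 5/6 + 1/6·115/216 + 1/3·1/6 = 1267/1296
m(5) = F(5) + f(1)·m(4) + f(3)·m(2) + f(4)·m(1) = 1 + 1/6·1267/1296 + 1/3·7/36 + 1/3·1/6 = 9979/7776
E[N_5] = m(5) = 9979/7776

9979/7776


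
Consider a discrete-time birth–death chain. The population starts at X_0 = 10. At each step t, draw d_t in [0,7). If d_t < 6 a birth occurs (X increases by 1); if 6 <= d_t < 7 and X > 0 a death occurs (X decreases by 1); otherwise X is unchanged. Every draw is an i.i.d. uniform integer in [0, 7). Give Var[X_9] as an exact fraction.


216/49

X can drop by at most 1 per step and X_0 = 10 > T = 9, so X_t >= 10 − t >= 1 > 0 for every t <= 9: the floor at 0 (the 'and X > 0' condition) never binds. Hence X_9 = X_0 + Σ_{t<9} Y_t with i.i.d. increments Y_t = y(d_t) ∈ {+1, −1, 0}.
Outcome values over d=0..6: [1, 1, 1, 1, 1, 1, -1]
Σy = 5, Σy² = 7, M = 7
μ = 5/7 = 5/7,  σ² = 7/7 − (5/7)² = 24/49
Independent increments: Var[X_9] = 9·σ² = 9·(24/49) = 216/49


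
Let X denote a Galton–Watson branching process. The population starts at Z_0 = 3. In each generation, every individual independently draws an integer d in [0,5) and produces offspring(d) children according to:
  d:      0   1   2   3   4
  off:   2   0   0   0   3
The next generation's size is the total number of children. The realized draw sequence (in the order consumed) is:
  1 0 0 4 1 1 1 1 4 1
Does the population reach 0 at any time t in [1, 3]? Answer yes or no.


no

gen 0: Z_0=3, draws=[1, 0, 0], offspring=[0, 2, 2], Z_1=4
gen 1: Z_1=4, draws=[4, 1, 1, 1], offspring=[3, 0, 0, 0], Z_2=3
gen 2: Z_2=3, draws=[1, 4, 1], offspring=[0, 3, 0], Z_3=3


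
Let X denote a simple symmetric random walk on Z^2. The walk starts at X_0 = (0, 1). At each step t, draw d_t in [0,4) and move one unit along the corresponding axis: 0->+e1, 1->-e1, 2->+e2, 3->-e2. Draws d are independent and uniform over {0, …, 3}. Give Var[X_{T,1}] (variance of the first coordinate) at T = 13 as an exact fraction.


13/2

Outcome values over d=0..3: [1, -1, 0, 0]
Σy = 0, Σy² = 2, M = 4
μ = 0/4 = 0,  σ² = 2/4 − (0)² = 1/2
Independent increments: Var[X_13] = 13·σ² = 13·(1/2) = 13/2


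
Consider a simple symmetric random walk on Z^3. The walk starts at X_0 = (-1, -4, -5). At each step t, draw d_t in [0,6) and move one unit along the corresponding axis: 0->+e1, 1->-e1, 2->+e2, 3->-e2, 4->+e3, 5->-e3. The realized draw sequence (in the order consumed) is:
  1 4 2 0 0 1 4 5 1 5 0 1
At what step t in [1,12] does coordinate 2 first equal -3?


3

t=0: X=(-1, -4, -5), d=1 → -e1, X_1=(-2, -4, -5)
t=1: X=(-2, -4, -5), d=4 → +e3, X_2=(-2, -4, -4)
t=2: X=(-2, -4, -4), d=2 → +e2, X_3=(-2, -3, -4)
t=3: X=(-2, -3, -4), d=0 → +e1, X_4=(-1, -3, -4)
t=4: X=(-1, -3, -4), d=0 → +e1, X_5=(0, -3, -4)
t=5: X=(0, -3, -4), d=1 → -e1, X_6=(-1, -3, -4)
t=6: X=(-1, -3, -4), d=4 → +e3, X_7=(-1, -3, -3)
t=7: X=(-1, -3, -3), d=5 → -e3, X_8=(-1, -3, -4)
t=8: X=(-1, -3, -4), d=1 → -e1, X_9=(-2, -3, -4)
t=9: X=(-2, -3, -4), d=5 → -e3, X_10=(-2, -3, -5)
t=10: X=(-2, -3, -5), d=0 → +e1, X_11=(-1, -3, -5)
t=11: X=(-1, -3, -5), d=1 → -e1, X_12=(-2, -3, -5)


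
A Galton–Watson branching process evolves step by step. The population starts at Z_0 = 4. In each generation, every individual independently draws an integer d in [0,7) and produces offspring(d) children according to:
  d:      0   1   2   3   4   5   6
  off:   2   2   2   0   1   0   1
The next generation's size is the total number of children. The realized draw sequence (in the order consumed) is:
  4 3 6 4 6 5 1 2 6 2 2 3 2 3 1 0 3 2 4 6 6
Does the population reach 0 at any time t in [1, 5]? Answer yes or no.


no

gen 0: Z_0=4, draws=[4, 3, 6, 4], offspring=[1, 0, 1, 1], Z_1=3
gen 1: Z_1=3, draws=[6, 5, 1], offspring=[1, 0, 2], Z_2=3
gen 2: Z_2=3, draws=[2, 6, 2], offspring=[2, 1, 2], Z_3=5
gen 3: Z_3=5, draws=[2, 3, 2, 3, 1], offspring=[2, 0, 2, 0, 2], Z_4=6
gen 4: Z_4=6, draws=[0, 3, 2, 4, 6, 6], offspring=[2, 0, 2, 1, 1, 1], Z_5=7


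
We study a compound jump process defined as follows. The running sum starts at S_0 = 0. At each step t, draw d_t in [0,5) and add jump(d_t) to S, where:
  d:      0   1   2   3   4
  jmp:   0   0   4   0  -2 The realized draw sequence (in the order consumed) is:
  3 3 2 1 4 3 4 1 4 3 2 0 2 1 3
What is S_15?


t=0: S=0, d=3, jump=0, S_1=0
t=1: S=0, d=3, jump=0, S_2=0
t=2: S=0, d=2, jump=4, S_3=4
t=3: S=4, d=1, jump=0, S_4=4
t=4: S=4, d=4, jump=-2, S_5=2
t=5: S=2, d=3, jump=0, S_6=2
t=6: S=2, d=4, jump=-2, S_7=0
t=7: S=0, d=1, jump=0, S_8=0
t=8: S=0, d=4, jump=-2, S_9=-2
t=9: S=-2, d=3, jump=0, S_10=-2
t=10: S=-2, d=2, jump=4, S_11=2
t=11: S=2, d=0, jump=0, S_12=2
t=12: S=2, d=2, jump=4, S_13=6
t=13: S=6, d=1, jump=0, S_14=6
t=14: S=6, d=3, jump=0, S_15=6

6


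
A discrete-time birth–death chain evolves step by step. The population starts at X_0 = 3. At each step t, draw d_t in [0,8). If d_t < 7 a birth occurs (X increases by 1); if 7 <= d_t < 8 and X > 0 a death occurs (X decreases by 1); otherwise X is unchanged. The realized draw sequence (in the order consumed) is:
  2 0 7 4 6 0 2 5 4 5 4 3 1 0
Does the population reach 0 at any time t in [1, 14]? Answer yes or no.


no

t=0: X=3, d=2 → birth, X_1=4
t=1: X=4, d=0 → birth, X_2=5
t=2: X=5, d=7 → death, X_3=4
t=3: X=4, d=4 → birth, X_4=5
t=4: X=5, d=6 → birth, X_5=6
t=5: X=6, d=0 → birth, X_6=7
t=6: X=7, d=2 → birth, X_7=8
t=7: X=8, d=5 → birth, X_8=9
t=8: X=9, d=4 → birth, X_9=10
t=9: X=10, d=5 → birth, X_10=11
t=10: X=11, d=4 → birth, X_11=12
t=11: X=12, d=3 → birth, X_12=13
t=12: X=13, d=1 → birth, X_13=14
t=13: X=14, d=0 → birth, X_14=15


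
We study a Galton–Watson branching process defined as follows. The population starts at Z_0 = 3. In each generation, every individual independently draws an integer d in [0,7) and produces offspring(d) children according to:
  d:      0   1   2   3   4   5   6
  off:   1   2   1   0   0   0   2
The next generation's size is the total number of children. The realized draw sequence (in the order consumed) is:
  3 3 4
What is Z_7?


gen 0: Z_0=3, draws=[3, 3, 4], offspring=[0, 0, 0], Z_1=0
gen 1: Z_1=0, draws=[], offspring=[], Z_2=0
gen 2: Z_2=0, draws=[], offspring=[], Z_3=0
gen 3: Z_3=0, draws=[], offspring=[], Z_4=0
gen 4: Z_4=0, draws=[], offspring=[], Z_5=0
gen 5: Z_5=0, draws=[], offspring=[], Z_6=0
gen 6: Z_6=0, draws=[], offspring=[], Z_7=0

0


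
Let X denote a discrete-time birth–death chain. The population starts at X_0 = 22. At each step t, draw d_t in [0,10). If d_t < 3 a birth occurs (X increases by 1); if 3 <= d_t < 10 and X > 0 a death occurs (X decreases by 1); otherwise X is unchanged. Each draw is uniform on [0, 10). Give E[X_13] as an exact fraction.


84/5

X can drop by at most 1 per step and X_0 = 22 > T = 13, so X_t >= 22 − t >= 9 > 0 for every t <= 13: the floor at 0 (the 'and X > 0' condition) never binds. Hence X_13 = X_0 + Σ_{t<13} Y_t with i.i.d. increments Y_t = y(d_t) ∈ {+1, −1, 0}.
Outcome values over d=0..9: [1, 1, 1, -1, -1, -1, -1, -1, -1, -1]
Σy = -4, Σy² = 10, M = 10
μ = -4/10 = -2/5,  σ² = 10/10 − (-2/5)² = 21/25
E[X_13] = 22 + 13·(-2/5) = 84/5


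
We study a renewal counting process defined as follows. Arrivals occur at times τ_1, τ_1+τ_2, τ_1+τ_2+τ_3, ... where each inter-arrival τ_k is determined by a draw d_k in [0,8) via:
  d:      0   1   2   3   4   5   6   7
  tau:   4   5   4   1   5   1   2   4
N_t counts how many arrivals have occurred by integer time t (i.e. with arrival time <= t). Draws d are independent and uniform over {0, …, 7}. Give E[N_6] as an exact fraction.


Inter-arrival values over d=0..7: [4, 5, 4, 1, 5, 1, 2, 4]
Each d has probability 1/8, so the pmf of τ is: f(1) = 1/4, f(2) = 1/8, f(4) = 3/8, f(5) = 1/4
Renewal equation for m(n) = E[N_n]: condition on τ_1 = k (if k <= n, one arrival plus a fresh copy on the remaining n−k steps): m(n) = F(n) + Σ_{k<=n} f(k)·m(n−k), where F(n) = P(τ <= n) and m(0) = 0
m(1) = F(1) = 1/4
m(2) = F(2) + f(1)·m(1) = 3/8 + 1/4·1/4 = 7/16
m(3) = F(3) + f(1)·m(2) + f(2)·m(1) = 3/8 + 1/4·7/16 + 1/8·1/4 = 33/64
m(4) = F(4) + f(1)·m(3) + f(2)·m(2) = 3/4 + 1/4·33/64 + 1/8·7/16 = 239/256
m(5) = F(5) + f(1)·m(4) + f(2)·m(3) + f(4)·m(1) = 1 + 1/4·239/256 + 1/8·33/64 + 3/8·1/4 = 1425/1024
m(6) = F(6) + f(1)·m(5) + f(2)·m(4) + f(4)·m(2) + f(5)·m(1) = 1 + 1/4·1425/1024 + 1/8·239/256 + 3/8·7/16 + 1/4·1/4 = 6927/4096
E[N_6] = m(6) = 6927/4096

6927/4096


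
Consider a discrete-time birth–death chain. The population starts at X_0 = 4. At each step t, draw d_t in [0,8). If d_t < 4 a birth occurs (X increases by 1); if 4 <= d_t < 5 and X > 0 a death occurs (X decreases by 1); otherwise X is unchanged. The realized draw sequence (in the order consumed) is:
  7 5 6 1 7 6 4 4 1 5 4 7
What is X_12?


t=0: X=4, d=7 → hold, X_1=4
t=1: X=4, d=5 → hold, X_2=4
t=2: X=4, d=6 → hold, X_3=4
t=3: X=4, d=1 → birth, X_4=5
t=4: X=5, d=7 → hold, X_5=5
t=5: X=5, d=6 → hold, X_6=5
t=6: X=5, d=4 → death, X_7=4
t=7: X=4, d=4 → death, X_8=3
t=8: X=3, d=1 → birth, X_9=4
t=9: X=4, d=5 → hold, X_10=4
t=10: X=4, d=4 → death, X_11=3
t=11: X=3, d=7 → hold, X_12=3

3


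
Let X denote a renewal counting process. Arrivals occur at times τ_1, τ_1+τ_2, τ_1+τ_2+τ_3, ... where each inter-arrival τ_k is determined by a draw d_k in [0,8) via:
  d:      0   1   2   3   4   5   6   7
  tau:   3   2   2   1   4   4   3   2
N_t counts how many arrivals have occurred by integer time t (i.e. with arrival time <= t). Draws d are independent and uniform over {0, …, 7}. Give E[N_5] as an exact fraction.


54057/32768

Inter-arrival values over d=0..7: [3, 2, 2, 1, 4, 4, 3, 2]
Each d has probability 1/8, so the pmf of τ is: f(1) = 1/8, f(2) = 3/8, f(3) = 1/4, f(4) = 1/4
Renewal equation for m(n) = E[N_n]: condition on τ_1 = k (if k <= n, one arrival plus a fresh copy on the remaining n−k steps): m(n) = F(n) + Σ_{k<=n} f(k)·m(n−k), where F(n) = P(τ <= n) and m(0) = 0
m(1) = F(1) = 1/8
m(2) = F(2) + f(1)·m(1) = 1/2 + 1/8·1/8 = 33/64
m(3) = F(3) + f(1)·m(2) + f(2)·m(1) = 3/4 + 1/8·33/64 + 3/8·1/8 = 441/512
m(4) = F(4) + f(1)·m(3) + f(2)·m(2) + f(3)·m(1) = 1 + 1/8·441/512 + 3/8·33/64 + 1/4·1/8 = 5457/4096
m(5) = F(5) + f(1)·m(4) + f(2)·m(3) + f(3)·m(2) + f(4)·m(1) = 1 + 1/8·5457/4096 + 3/8·441/512 + 1/4·33/64 + 1/4·1/8 = 54057/32768
E[N_5] = m(5) = 54057/32768


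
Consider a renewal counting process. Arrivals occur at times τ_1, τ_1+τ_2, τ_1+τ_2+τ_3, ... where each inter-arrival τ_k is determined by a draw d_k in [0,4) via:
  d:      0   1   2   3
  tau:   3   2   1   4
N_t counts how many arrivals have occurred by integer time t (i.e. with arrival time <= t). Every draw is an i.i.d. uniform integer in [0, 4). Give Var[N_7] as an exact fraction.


196467735/268435456

Inter-arrival values over d=0..3: [3, 2, 1, 4]
Each d has probability 1/4, so the pmf of τ is: f(1) = 1/4, f(2) = 1/4, f(3) = 1/4, f(4) = 1/4
Let p_n(j) = P(N_n = j), with p_0 = [1]. Condition on τ_1: p_n(0) = P(τ > n), and for j >= 1, p_n(j) = Σ_{k<=n} f(k)·p_{n−k}(j−1)
p_1 = [3/4, 1/4]  (j = 0..1)
p_2 = [1/2, 7/16, 1/16]  (j = 0..2)
p_3 = [1/4, 9/16, 11/64, 1/64]  (j = 0..3)
p_4 = [0, 5/8, 5/16, 15/256, 1/256]  (j = 0..4)
p_5 = [0, 3/8, 15/32, 35/256, 19/1024, 1/1024]  (j = 0..5)
p_6 = [0, 3/16, 1/2, 65/256, 27/512, 23/4096, 1/4096]  (j = 0..6)
p_7 = [0, 1/16, 7/16, 93/256, 119/1024, 77/4096, 27/16384, 1/16384]  (j = 0..7)
E[N_7] = Σ j·p_7(j) = 42541/16384;  E[N_7²] = Σ j²·p_7(j) = 122449/16384
Var[N_7] = 122449/16384 − (42541/16384)² = 196467735/268435456


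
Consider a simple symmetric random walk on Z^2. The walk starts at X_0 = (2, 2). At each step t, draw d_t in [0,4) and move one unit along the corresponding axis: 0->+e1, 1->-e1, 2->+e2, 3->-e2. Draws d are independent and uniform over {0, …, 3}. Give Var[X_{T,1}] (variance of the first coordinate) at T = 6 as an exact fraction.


Outcome values over d=0..3: [1, -1, 0, 0]
Σy = 0, Σy² = 2, M = 4
μ = 0/4 = 0,  σ² = 2/4 − (0)² = 1/2
Independent increments: Var[X_6] = 6·σ² = 6·(1/2) = 3

3


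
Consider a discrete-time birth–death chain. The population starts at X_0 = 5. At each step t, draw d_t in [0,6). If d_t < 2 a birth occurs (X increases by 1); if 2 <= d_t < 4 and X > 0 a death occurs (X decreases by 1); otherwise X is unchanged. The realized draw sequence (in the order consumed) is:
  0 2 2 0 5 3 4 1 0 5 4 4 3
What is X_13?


5

t=0: X=5, d=0 → birth, X_1=6
t=1: X=6, d=2 → death, X_2=5
t=2: X=5, d=2 → death, X_3=4
t=3: X=4, d=0 → birth, X_4=5
t=4: X=5, d=5 → hold, X_5=5
t=5: X=5, d=3 → death, X_6=4
t=6: X=4, d=4 → hold, X_7=4
t=7: X=4, d=1 → birth, X_8=5
t=8: X=5, d=0 → birth, X_9=6
t=9: X=6, d=5 → hold, X_10=6
t=10: X=6, d=4 → hold, X_11=6
t=11: X=6, d=4 → hold, X_12=6
t=12: X=6, d=3 → death, X_13=5


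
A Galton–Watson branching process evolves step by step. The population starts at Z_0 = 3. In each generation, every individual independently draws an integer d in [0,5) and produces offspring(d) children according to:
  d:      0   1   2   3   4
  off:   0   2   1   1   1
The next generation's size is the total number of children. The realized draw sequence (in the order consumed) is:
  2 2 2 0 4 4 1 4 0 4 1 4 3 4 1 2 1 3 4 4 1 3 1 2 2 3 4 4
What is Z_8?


7

gen 0: Z_0=3, draws=[2, 2, 2], offspring=[1, 1, 1], Z_1=3
gen 1: Z_1=3, draws=[0, 4, 4], offspring=[0, 1, 1], Z_2=2
gen 2: Z_2=2, draws=[1, 4], offspring=[2, 1], Z_3=3
gen 3: Z_3=3, draws=[0, 4, 1], offspring=[0, 1, 2], Z_4=3
gen 4: Z_4=3, draws=[4, 3, 4], offspring=[1, 1, 1], Z_5=3
gen 5: Z_5=3, draws=[1, 2, 1], offspring=[2, 1, 2], Z_6=5
gen 6: Z_6=5, draws=[3, 4, 4, 1, 3], offspring=[1, 1, 1, 2, 1], Z_7=6
gen 7: Z_7=6, draws=[1, 2, 2, 3, 4, 4], offspring=[2, 1, 1, 1, 1, 1], Z_8=7


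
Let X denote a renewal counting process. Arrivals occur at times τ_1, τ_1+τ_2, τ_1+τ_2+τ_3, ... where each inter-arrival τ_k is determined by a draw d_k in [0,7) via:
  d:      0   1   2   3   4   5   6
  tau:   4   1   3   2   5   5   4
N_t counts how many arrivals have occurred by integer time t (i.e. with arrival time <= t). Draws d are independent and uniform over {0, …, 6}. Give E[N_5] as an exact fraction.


21449/16807

Inter-arrival values over d=0..6: [4, 1, 3, 2, 5, 5, 4]
Each d has probability 1/7, so the pmf of τ is: f(1) = 1/7, f(2) = 1/7, f(3) = 1/7, f(4) = 2/7, f(5) = 2/7
Renewal equation for m(n) = E[N_n]: condition on τ_1 = k (if k <= n, one arrival plus a fresh copy on the remaining n−k steps): m(n) = F(n) + Σ_{k<=n} f(k)·m(n−k), where F(n) = P(τ <= n) and m(0) = 0
m(1) = F(1) = 1/7
m(2) = F(2) + f(1)·m(1) = 2/7 + 1/7·1/7 = 15/49
m(3) = F(3) + f(1)·m(2) + f(2)·m(1) = 3/7 + 1/7·15/49 + 1/7·1/7 = 169/343
m(4) = F(4) + f(1)·m(3) + f(2)·m(2) + f(3)·m(1) = 5/7 + 1/7·169/343 + 1/7·15/49 + 1/7·1/7 = 2038/2401
m(5) = F(5) + f(1)·m(4) + f(2)·m(3) + f(3)·m(2) + f(4)·m(1) = 1 + 1/7·2038/2401 + 1/7·169/343 + 1/7·15/49 + 2/7·1/7 = 21449/16807
E[N_5] = m(5) = 21449/16807


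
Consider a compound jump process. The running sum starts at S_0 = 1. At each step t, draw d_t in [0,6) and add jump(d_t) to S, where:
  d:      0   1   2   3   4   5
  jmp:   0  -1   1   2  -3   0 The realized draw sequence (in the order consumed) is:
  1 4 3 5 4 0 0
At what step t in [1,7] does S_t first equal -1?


t=0: S=1, d=1, jump=-1, S_1=0
t=1: S=0, d=4, jump=-3, S_2=-3
t=2: S=-3, d=3, jump=2, S_3=-1
t=3: S=-1, d=5, jump=0, S_4=-1
t=4: S=-1, d=4, jump=-3, S_5=-4
t=5: S=-4, d=0, jump=0, S_6=-4
t=6: S=-4, d=0, jump=0, S_7=-4

3


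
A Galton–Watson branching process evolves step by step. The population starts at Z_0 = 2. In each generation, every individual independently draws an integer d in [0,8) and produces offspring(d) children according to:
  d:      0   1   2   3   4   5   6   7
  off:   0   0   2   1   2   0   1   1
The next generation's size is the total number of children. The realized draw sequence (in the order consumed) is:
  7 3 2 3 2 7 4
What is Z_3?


gen 0: Z_0=2, draws=[7, 3], offspring=[1, 1], Z_1=2
gen 1: Z_1=2, draws=[2, 3], offspring=[2, 1], Z_2=3
gen 2: Z_2=3, draws=[2, 7, 4], offspring=[2, 1, 2], Z_3=5

5


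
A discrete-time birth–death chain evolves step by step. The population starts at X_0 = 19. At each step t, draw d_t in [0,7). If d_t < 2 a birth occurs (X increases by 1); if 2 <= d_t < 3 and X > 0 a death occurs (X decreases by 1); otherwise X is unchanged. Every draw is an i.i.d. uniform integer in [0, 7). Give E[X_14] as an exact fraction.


X can drop by at most 1 per step and X_0 = 19 > T = 14, so X_t >= 19 − t >= 5 > 0 for every t <= 14: the floor at 0 (the 'and X > 0' condition) never binds. Hence X_14 = X_0 + Σ_{t<14} Y_t with i.i.d. increments Y_t = y(d_t) ∈ {+1, −1, 0}.
Outcome values over d=0..6: [1, 1, -1, 0, 0, 0, 0]
Σy = 1, Σy² = 3, M = 7
μ = 1/7 = 1/7,  σ² = 3/7 − (1/7)² = 20/49
E[X_14] = 19 + 14·(1/7) = 21

21


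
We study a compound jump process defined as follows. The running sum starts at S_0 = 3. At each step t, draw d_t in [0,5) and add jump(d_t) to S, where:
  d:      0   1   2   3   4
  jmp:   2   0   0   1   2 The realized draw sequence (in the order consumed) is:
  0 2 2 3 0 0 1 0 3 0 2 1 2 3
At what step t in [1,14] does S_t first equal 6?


t=0: S=3, d=0, jump=2, S_1=5
t=1: S=5, d=2, jump=0, S_2=5
t=2: S=5, d=2, jump=0, S_3=5
t=3: S=5, d=3, jump=1, S_4=6
t=4: S=6, d=0, jump=2, S_5=8
t=5: S=8, d=0, jump=2, S_6=10
t=6: S=10, d=1, jump=0, S_7=10
t=7: S=10, d=0, jump=2, S_8=12
t=8: S=12, d=3, jump=1, S_9=13
t=9: S=13, d=0, jump=2, S_10=15
t=10: S=15, d=2, jump=0, S_11=15
t=11: S=15, d=1, jump=0, S_12=15
t=12: S=15, d=2, jump=0, S_13=15
t=13: S=15, d=3, jump=1, S_14=16

4


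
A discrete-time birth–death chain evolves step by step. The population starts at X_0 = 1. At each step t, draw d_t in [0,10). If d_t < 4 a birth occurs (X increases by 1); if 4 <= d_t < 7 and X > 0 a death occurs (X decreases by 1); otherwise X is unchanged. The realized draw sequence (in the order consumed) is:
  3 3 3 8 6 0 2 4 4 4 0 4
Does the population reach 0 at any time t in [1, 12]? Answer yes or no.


t=0: X=1, d=3 → birth, X_1=2
t=1: X=2, d=3 → birth, X_2=3
t=2: X=3, d=3 → birth, X_3=4
t=3: X=4, d=8 → hold, X_4=4
t=4: X=4, d=6 → death, X_5=3
t=5: X=3, d=0 → birth, X_6=4
t=6: X=4, d=2 → birth, X_7=5
t=7: X=5, d=4 → death, X_8=4
t=8: X=4, d=4 → death, X_9=3
t=9: X=3, d=4 → death, X_10=2
t=10: X=2, d=0 → birth, X_11=3
t=11: X=3, d=4 → death, X_12=2

no


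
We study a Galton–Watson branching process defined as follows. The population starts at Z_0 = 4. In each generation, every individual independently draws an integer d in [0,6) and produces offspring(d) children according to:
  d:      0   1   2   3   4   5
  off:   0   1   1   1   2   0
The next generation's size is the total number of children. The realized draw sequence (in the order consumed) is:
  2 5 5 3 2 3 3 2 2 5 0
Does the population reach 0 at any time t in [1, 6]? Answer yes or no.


yes

gen 0: Z_0=4, draws=[2, 5, 5, 3], offspring=[1, 0, 0, 1], Z_1=2
gen 1: Z_1=2, draws=[2, 3], offspring=[1, 1], Z_2=2
gen 2: Z_2=2, draws=[3, 2], offspring=[1, 1], Z_3=2
gen 3: Z_3=2, draws=[2, 5], offspring=[1, 0], Z_4=1
gen 4: Z_4=1, draws=[0], offspring=[0], Z_5=0
gen 5: Z_5=0, draws=[], offspring=[], Z_6=0


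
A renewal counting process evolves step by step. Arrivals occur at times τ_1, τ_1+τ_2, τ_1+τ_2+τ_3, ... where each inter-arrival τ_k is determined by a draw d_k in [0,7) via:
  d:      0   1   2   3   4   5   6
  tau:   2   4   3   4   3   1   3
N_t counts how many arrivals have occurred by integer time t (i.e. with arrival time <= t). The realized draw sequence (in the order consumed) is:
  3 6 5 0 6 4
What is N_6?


1

draw d_1=3: τ_1=4, arrival time A_1=4
draw d_2=6: τ_2=3, arrival time A_2=7
draw d_3=5: τ_3=1, arrival time A_3=8
draw d_4=0: τ_4=2, arrival time A_4=10
draw d_5=6: τ_5=3, arrival time A_5=13
draw d_6=4: τ_6=3, arrival time A_6=16
N_t over t=0..6: 0:0 1:0 2:0 3:0 4:1 5:1 6:1


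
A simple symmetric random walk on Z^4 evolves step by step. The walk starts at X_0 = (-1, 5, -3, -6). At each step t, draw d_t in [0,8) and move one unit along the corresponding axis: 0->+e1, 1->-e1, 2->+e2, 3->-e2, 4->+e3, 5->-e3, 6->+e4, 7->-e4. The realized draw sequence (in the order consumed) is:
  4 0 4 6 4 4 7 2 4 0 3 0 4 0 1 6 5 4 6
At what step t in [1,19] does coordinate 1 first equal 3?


t=0: X=(-1, 5, -3, -6), d=4 → +e3, X_1=(-1, 5, -2, -6)
t=1: X=(-1, 5, -2, -6), d=0 → +e1, X_2=(0, 5, -2, -6)
t=2: X=(0, 5, -2, -6), d=4 → +e3, X_3=(0, 5, -1, -6)
t=3: X=(0, 5, -1, -6), d=6 → +e4, X_4=(0, 5, -1, -5)
t=4: X=(0, 5, -1, -5), d=4 → +e3, X_5=(0, 5, 0, -5)
t=5: X=(0, 5, 0, -5), d=4 → +e3, X_6=(0, 5, 1, -5)
t=6: X=(0, 5, 1, -5), d=7 → -e4, X_7=(0, 5, 1, -6)
t=7: X=(0, 5, 1, -6), d=2 → +e2, X_8=(0, 6, 1, -6)
t=8: X=(0, 6, 1, -6), d=4 → +e3, X_9=(0, 6, 2, -6)
t=9: X=(0, 6, 2, -6), d=0 → +e1, X_10=(1, 6, 2, -6)
t=10: X=(1, 6, 2, -6), d=3 → -e2, X_11=(1, 5, 2, -6)
t=11: X=(1, 5, 2, -6), d=0 → +e1, X_12=(2, 5, 2, -6)
t=12: X=(2, 5, 2, -6), d=4 → +e3, X_13=(2, 5, 3, -6)
t=13: X=(2, 5, 3, -6), d=0 → +e1, X_14=(3, 5, 3, -6)
t=14: X=(3, 5, 3, -6), d=1 → -e1, X_15=(2, 5, 3, -6)
t=15: X=(2, 5, 3, -6), d=6 → +e4, X_16=(2, 5, 3, -5)
t=16: X=(2, 5, 3, -5), d=5 → -e3, X_17=(2, 5, 2, -5)
t=17: X=(2, 5, 2, -5), d=4 → +e3, X_18=(2, 5, 3, -5)
t=18: X=(2, 5, 3, -5), d=6 → +e4, X_19=(2, 5, 3, -4)

14


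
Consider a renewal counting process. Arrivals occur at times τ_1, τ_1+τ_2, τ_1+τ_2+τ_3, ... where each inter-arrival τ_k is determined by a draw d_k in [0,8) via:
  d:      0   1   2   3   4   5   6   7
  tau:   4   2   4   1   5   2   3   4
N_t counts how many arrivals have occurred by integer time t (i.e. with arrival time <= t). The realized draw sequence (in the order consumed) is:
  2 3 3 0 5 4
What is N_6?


draw d_1=2: τ_1=4, arrival time A_1=4
draw d_2=3: τ_2=1, arrival time A_2=5
draw d_3=3: τ_3=1, arrival time A_3=6
draw d_4=0: τ_4=4, arrival time A_4=10
draw d_5=5: τ_5=2, arrival time A_5=12
draw d_6=4: τ_6=5, arrival time A_6=17
N_t over t=0..6: 0:0 1:0 2:0 3:0 4:1 5:2 6:3

3


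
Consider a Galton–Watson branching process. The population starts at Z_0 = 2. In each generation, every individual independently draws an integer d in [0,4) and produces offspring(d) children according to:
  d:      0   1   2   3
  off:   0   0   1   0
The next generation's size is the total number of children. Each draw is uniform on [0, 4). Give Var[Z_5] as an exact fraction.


Outcome values over d=0..3: [0, 0, 1, 0]
Σy = 1, Σy² = 1, M = 4
μ = 1/4 = 1/4,  σ² = 1/4 − (1/4)² = 3/16
V_0 = 0, E_0 = 2
V_1 = 3/16·E_0 + (1/4)²·V_0 = 3/8;  E_1 = 1/2
V_2 = 3/16·E_1 + (1/4)²·V_1 = 15/128;  E_2 = 1/8
V_3 = 3/16·E_2 + (1/4)²·V_2 = 63/2048;  E_3 = 1/32
V_4 = 3/16·E_3 + (1/4)²·V_3 = 255/32768;  E_4 = 1/128
V_5 = 3/16·E_4 + (1/4)²·V_4 = 1023/524288;  E_5 = 1/512

1023/524288


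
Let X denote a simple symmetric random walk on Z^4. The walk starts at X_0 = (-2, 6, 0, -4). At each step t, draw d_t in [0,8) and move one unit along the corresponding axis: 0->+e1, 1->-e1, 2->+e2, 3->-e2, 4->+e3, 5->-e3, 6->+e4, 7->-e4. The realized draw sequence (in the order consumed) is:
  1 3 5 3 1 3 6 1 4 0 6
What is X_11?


t=0: X=(-2, 6, 0, -4), d=1 → -e1, X_1=(-3, 6, 0, -4)
t=1: X=(-3, 6, 0, -4), d=3 → -e2, X_2=(-3, 5, 0, -4)
t=2: X=(-3, 5, 0, -4), d=5 → -e3, X_3=(-3, 5, -1, -4)
t=3: X=(-3, 5, -1, -4), d=3 → -e2, X_4=(-3, 4, -1, -4)
t=4: X=(-3, 4, -1, -4), d=1 → -e1, X_5=(-4, 4, -1, -4)
t=5: X=(-4, 4, -1, -4), d=3 → -e2, X_6=(-4, 3, -1, -4)
t=6: X=(-4, 3, -1, -4), d=6 → +e4, X_7=(-4, 3, -1, -3)
t=7: X=(-4, 3, -1, -3), d=1 → -e1, X_8=(-5, 3, -1, -3)
t=8: X=(-5, 3, -1, -3), d=4 → +e3, X_9=(-5, 3, 0, -3)
t=9: X=(-5, 3, 0, -3), d=0 → +e1, X_10=(-4, 3, 0, -3)
t=10: X=(-4, 3, 0, -3), d=6 → +e4, X_11=(-4, 3, 0, -2)

(-4, 3, 0, -2)


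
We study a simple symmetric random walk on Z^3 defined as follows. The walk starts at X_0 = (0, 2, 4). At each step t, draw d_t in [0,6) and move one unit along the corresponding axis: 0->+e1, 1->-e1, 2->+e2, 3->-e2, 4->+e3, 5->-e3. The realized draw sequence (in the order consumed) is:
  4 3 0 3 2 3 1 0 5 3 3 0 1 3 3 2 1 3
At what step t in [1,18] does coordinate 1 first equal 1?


t=0: X=(0, 2, 4), d=4 → +e3, X_1=(0, 2, 5)
t=1: X=(0, 2, 5), d=3 → -e2, X_2=(0, 1, 5)
t=2: X=(0, 1, 5), d=0 → +e1, X_3=(1, 1, 5)
t=3: X=(1, 1, 5), d=3 → -e2, X_4=(1, 0, 5)
t=4: X=(1, 0, 5), d=2 → +e2, X_5=(1, 1, 5)
t=5: X=(1, 1, 5), d=3 → -e2, X_6=(1, 0, 5)
t=6: X=(1, 0, 5), d=1 → -e1, X_7=(0, 0, 5)
t=7: X=(0, 0, 5), d=0 → +e1, X_8=(1, 0, 5)
t=8: X=(1, 0, 5), d=5 → -e3, X_9=(1, 0, 4)
t=9: X=(1, 0, 4), d=3 → -e2, X_10=(1, -1, 4)
t=10: X=(1, -1, 4), d=3 → -e2, X_11=(1, -2, 4)
t=11: X=(1, -2, 4), d=0 → +e1, X_12=(2, -2, 4)
t=12: X=(2, -2, 4), d=1 → -e1, X_13=(1, -2, 4)
t=13: X=(1, -2, 4), d=3 → -e2, X_14=(1, -3, 4)
t=14: X=(1, -3, 4), d=3 → -e2, X_15=(1, -4, 4)
t=15: X=(1, -4, 4), d=2 → +e2, X_16=(1, -3, 4)
t=16: X=(1, -3, 4), d=1 → -e1, X_17=(0, -3, 4)
t=17: X=(0, -3, 4), d=3 → -e2, X_18=(0, -4, 4)

3
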